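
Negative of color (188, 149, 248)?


Invert: (255-R, 255-G, 255-B)
R: 255-188 = 67
G: 255-149 = 106
B: 255-248 = 7
= RGB(67, 106, 7)


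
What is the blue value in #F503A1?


Color: #F503A1
R = F5 = 245
G = 03 = 3
B = A1 = 161
Blue = 161


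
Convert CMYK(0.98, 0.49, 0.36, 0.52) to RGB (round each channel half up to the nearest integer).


R = 255 × (1-C) × (1-K) = 255 × 0.02 × 0.48 = 2.448 → 2
G = 255 × (1-M) × (1-K) = 255 × 0.51 × 0.48 = 62.424 → 62
B = 255 × (1-Y) × (1-K) = 255 × 0.64 × 0.48 = 78.336 → 78
= RGB(2, 62, 78)


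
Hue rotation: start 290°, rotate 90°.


New hue = (H + rotation) mod 360
New hue = (290 + 90) mod 360
= 380 mod 360
= 20°


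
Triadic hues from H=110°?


Triadic: equally spaced at 120° intervals
H1 = 110°
H2 = (110 + 120) mod 360 = 230°
H3 = (110 + 240) mod 360 = 350°
Triadic = 110°, 230°, 350°


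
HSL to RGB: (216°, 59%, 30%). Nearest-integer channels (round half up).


H=216°, S=0.59, L=0.30
C = (1-|2L-1|)×S = (1-|-0.40|)×0.59 = 0.354
H' = H/60 = 216/60 ≈ 3.6000; X = C×(1-|H' mod 2 - 1|) = 0.1416
m = L - C/2 = 0.30 - 0.177 = 0.123
Sector ⌊H'⌋ = 3 → (R',G',B') = (0.0, 0.1416, 0.354)
RGB = ((R'+m)×255, (G'+m)×255, (B'+m)×255) = (31.365, 67.473, 121.635)
Round half up → RGB(31, 67, 122)


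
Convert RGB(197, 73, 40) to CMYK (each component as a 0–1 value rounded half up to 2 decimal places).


R'=197/255≈0.7725, G'=73/255≈0.2863, B'=40/255≈0.1569
K = 1 - max(R',G',B') = 1 - 197/255 = 58/255 = 0.22745… → 0.23
(1-R'-K)/(1-K) simplifies to (max-R)/max with max = 197:
C = (197-197)/197 = 0/197 = 0 → 0.00
M = (197-73)/197 = 124/197 = 0.62944… → 0.63
Y = (197-40)/197 = 157/197 = 0.79695… → 0.80
= CMYK(0.00, 0.63, 0.80, 0.23)


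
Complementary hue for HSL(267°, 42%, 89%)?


Complement = opposite side of color wheel = hue + 180°
H' = (267 + 180) mod 360 = 87°
S and L unchanged.
= HSL(87°, 42%, 89%)


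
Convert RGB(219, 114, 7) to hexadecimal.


R = 219 → DB (hex)
G = 114 → 72 (hex)
B = 7 → 07 (hex)
Hex = #DB7207


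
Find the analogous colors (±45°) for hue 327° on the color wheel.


Base hue: 327°
Left analog: (327 - 45) mod 360 = 282°
Right analog: (327 + 45) mod 360 = 12°
Analogous hues = 282° and 12°


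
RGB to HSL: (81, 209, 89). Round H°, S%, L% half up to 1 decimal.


Normalize: R'=81/255≈0.3176, G'=209/255≈0.8196, B'=89/255≈0.3490
Max=209/255, Min=81/255, Δ=Max-Min=128/255
L = (Max+Min)/2 = (209+81)/510 = 290/510 = 0.56862… → L = 56.9%
L > 0.5 → S = Δ/(2-Max-Min) = 128/(510-209-81) = 128/220 = 0.58181… → S = 58.2%
(the 1/255 factors cancel in S and H, so raw channel differences can be used)
Max is G' → H = 60 × ((B-R)/Δ + 2) = 60 × ((89-81)/128 + 2)
  8/128 + 2 = 0.0625 + 2 = 2.0625
  H = 60 × 2.0625 = 123.75° → H = 123.8°
= HSL(123.8°, 58.2%, 56.9%)


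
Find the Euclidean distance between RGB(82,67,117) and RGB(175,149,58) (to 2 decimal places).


d = √[(R₁-R₂)² + (G₁-G₂)² + (B₁-B₂)²]
d = √[(82-175)² + (67-149)² + (117-58)²]
d = √[8649 + 6724 + 3481]
d = √18854
d ≈ 137.31


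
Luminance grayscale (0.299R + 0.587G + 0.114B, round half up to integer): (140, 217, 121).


Gray = 0.299×R + 0.587×G + 0.114×B
Gray = 0.299×140 + 0.587×217 + 0.114×121
Gray = 41.860 + 127.379 + 13.794
Gray = 183.033 → round half up → 183
Gray = 183


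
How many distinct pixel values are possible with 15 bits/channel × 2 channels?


Total bits = 15 bits/channel × 2 channels = 30 bits
Distinct pixel values = 2^30
= 1,073,741,824 pixel values


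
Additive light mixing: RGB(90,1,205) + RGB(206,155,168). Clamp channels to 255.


Additive: each channel = min(255, C₁+C₂)
R: 90+206 = 296 → 255
G: 1+155 = 156 → 156
B: 205+168 = 373 → 255
= RGB(255, 156, 255)


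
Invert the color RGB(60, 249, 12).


Invert: (255-R, 255-G, 255-B)
R: 255-60 = 195
G: 255-249 = 6
B: 255-12 = 243
= RGB(195, 6, 243)


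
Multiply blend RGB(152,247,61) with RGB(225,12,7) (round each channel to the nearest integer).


Multiply: C = A×B/255, rounded to nearest integer
R: 152×225/255 = 34200/255 ≈ 134.118 → 134
G: 247×12/255 = 2964/255 ≈ 11.624 → 12
B: 61×7/255 = 427/255 ≈ 1.675 → 2
= RGB(134, 12, 2)


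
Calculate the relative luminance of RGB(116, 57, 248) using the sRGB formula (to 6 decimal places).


Linearize each channel (sRGB transfer function): c = v/255; c_lin = c/12.92 if c ≤ 0.04045, else ((c+0.055)/1.055)^2.4
  R: 116/255 ≈ 0.454902 > 0.04045 → ((0.454902+0.055)/1.055)^2.4 ≈ 0.174647
  G: 57/255 ≈ 0.223529 > 0.04045 → ((0.223529+0.055)/1.055)^2.4 ≈ 0.040915
  B: 248/255 ≈ 0.972549 > 0.04045 → ((0.972549+0.055)/1.055)^2.4 ≈ 0.938686
R_lin = 0.174647, G_lin = 0.040915, B_lin = 0.938686
L = 0.2126×R + 0.7152×G + 0.0722×B
L = 0.2126×0.174647 + 0.7152×0.040915 + 0.0722×0.938686
L ≈ 0.134166


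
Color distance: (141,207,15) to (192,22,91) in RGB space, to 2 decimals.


d = √[(R₁-R₂)² + (G₁-G₂)² + (B₁-B₂)²]
d = √[(141-192)² + (207-22)² + (15-91)²]
d = √[2601 + 34225 + 5776]
d = √42602
d ≈ 206.40


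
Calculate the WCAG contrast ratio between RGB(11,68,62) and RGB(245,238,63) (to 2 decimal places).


Linearize each sRGB channel c=v/255: c/12.92 if c ≤ 0.04045 else ((c+0.055)/1.055)^2.4
L = 0.2126×R_lin + 0.7152×G_lin + 0.0722×B_lin
Color 1 (11,68,62):
  R=11: 11/255≈0.0431 > 0.04045 → ((0.0431+0.055)/1.055)^2.4 ≈ 0.00335
  G=68: 68/255≈0.2667 > 0.04045 → ((0.2667+0.055)/1.055)^2.4 ≈ 0.05781
  B=62: 62/255≈0.2431 > 0.04045 → ((0.2431+0.055)/1.055)^2.4 ≈ 0.04817
  L1 = 0.2126×0.00335 + 0.7152×0.05781 + 0.0722×0.04817 ≈ 0.04553
Color 2 (245,238,63):
  R=245: 245/255≈0.9608 > 0.04045 → ((0.9608+0.055)/1.055)^2.4 ≈ 0.91310
  G=238: 238/255≈0.9333 > 0.04045 → ((0.9333+0.055)/1.055)^2.4 ≈ 0.85499
  B=63: 63/255≈0.2471 > 0.04045 → ((0.2471+0.055)/1.055)^2.4 ≈ 0.04971
  L2 = 0.2126×0.91310 + 0.7152×0.85499 + 0.0722×0.04971 ≈ 0.80920
Lighter = 0.80920, Darker = 0.04553
Ratio = (L_lighter + 0.05) / (L_darker + 0.05)
Ratio = (0.80920 + 0.05) / (0.04553 + 0.05) = 0.85920 / 0.09553 ≈ 8.9939
Ratio ≈ 8.99:1


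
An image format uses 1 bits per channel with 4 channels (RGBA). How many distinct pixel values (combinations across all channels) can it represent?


Total bits = 1 bits/channel × 4 channels = 4 bits
Distinct pixel values = 2^4
= 16 pixel values


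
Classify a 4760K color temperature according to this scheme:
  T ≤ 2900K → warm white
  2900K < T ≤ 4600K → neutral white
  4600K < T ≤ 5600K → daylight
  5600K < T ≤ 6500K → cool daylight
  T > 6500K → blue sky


Temperature: 4760K
4600K < 4760K ≤ 5600K → daylight
Classification: daylight


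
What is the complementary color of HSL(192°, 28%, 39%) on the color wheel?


Complement = opposite side of color wheel = hue + 180°
H' = (192 + 180) mod 360 = 12°
S and L unchanged.
= HSL(12°, 28%, 39%)


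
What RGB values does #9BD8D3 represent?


9B → 155 (R)
D8 → 216 (G)
D3 → 211 (B)
= RGB(155, 216, 211)


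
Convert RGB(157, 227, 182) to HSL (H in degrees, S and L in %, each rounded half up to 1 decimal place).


Normalize: R'=157/255≈0.6157, G'=227/255≈0.8902, B'=182/255≈0.7137
Max=227/255, Min=157/255, Δ=Max-Min=70/255
L = (Max+Min)/2 = (227+157)/510 = 384/510 = 0.75294… → L = 75.3%
L > 0.5 → S = Δ/(2-Max-Min) = 70/(510-227-157) = 70/126 = 0.55555… → S = 55.6%
(the 1/255 factors cancel in S and H, so raw channel differences can be used)
Max is G' → H = 60 × ((B-R)/Δ + 2) = 60 × ((182-157)/70 + 2)
  25/70 + 2 = 0.3571… + 2 = 2.3571…
  H = 60 × 2.3571… = 141.428…° → H = 141.4°
= HSL(141.4°, 55.6%, 75.3%)


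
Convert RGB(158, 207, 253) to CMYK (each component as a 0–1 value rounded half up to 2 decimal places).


R'=158/255≈0.6196, G'=207/255≈0.8118, B'=253/255≈0.9922
K = 1 - max(R',G',B') = 1 - 253/255 = 2/255 = 0.00784… → 0.01
(1-R'-K)/(1-K) simplifies to (max-R)/max with max = 253:
C = (253-158)/253 = 95/253 = 0.37549… → 0.38
M = (253-207)/253 = 46/253 = 0.18181… → 0.18
Y = (253-253)/253 = 0/253 = 0 → 0.00
= CMYK(0.38, 0.18, 0.00, 0.01)


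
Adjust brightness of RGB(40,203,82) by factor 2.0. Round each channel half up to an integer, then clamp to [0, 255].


Multiply each channel by 2.0, round half up, clamp to [0, 255]
R: 40×2.0 = 80
G: 203×2.0 = 406 → clamp → 255
B: 82×2.0 = 164
= RGB(80, 255, 164)


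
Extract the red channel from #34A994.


Color: #34A994
R = 34 = 52
G = A9 = 169
B = 94 = 148
Red = 52


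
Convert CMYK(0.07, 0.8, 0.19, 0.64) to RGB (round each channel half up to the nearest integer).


R = 255 × (1-C) × (1-K) = 255 × 0.93 × 0.36 = 85.374 → 85
G = 255 × (1-M) × (1-K) = 255 × 0.20 × 0.36 = 18.36 → 18
B = 255 × (1-Y) × (1-K) = 255 × 0.81 × 0.36 = 74.358 → 74
= RGB(85, 18, 74)


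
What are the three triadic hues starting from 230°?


Triadic: equally spaced at 120° intervals
H1 = 230°
H2 = (230 + 120) mod 360 = 350°
H3 = (230 + 240) mod 360 = 110°
Triadic = 230°, 350°, 110°


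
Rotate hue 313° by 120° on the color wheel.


New hue = (H + rotation) mod 360
New hue = (313 + 120) mod 360
= 433 mod 360
= 73°


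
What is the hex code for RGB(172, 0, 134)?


R = 172 → AC (hex)
G = 0 → 00 (hex)
B = 134 → 86 (hex)
Hex = #AC0086


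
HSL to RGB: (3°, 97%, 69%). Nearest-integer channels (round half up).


H=3°, S=0.97, L=0.69
C = (1-|2L-1|)×S = (1-|0.38|)×0.97 = 0.6014
H' = H/60 = 3/60 ≈ 0.0500; X = C×(1-|H' mod 2 - 1|) = 0.03007
m = L - C/2 = 0.69 - 0.3007 = 0.3893
Sector ⌊H'⌋ = 0 → (R',G',B') = (0.6014, 0.03007, 0.0)
RGB = ((R'+m)×255, (G'+m)×255, (B'+m)×255) = (252.6285, 106.93935, 99.2715)
Round half up → RGB(253, 107, 99)


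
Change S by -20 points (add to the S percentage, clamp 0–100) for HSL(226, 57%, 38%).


Original S = 57%
Adjustment = -20 percentage points
New S = 57 + (-20) = 37
Clamp to [0, 100] → 37
= HSL(226°, 37%, 38%)


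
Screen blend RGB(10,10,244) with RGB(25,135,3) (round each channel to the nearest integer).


Screen: C = 255 - (255-A)×(255-B)/255, rounded to nearest integer
R: 255 - (255-10)×(255-25)/255 = 255 - 56350/255 ≈ 255 - 220.980 = 34.020 → 34
G: 255 - (255-10)×(255-135)/255 = 255 - 29400/255 ≈ 255 - 115.294 = 139.706 → 140
B: 255 - (255-244)×(255-3)/255 = 255 - 2772/255 ≈ 255 - 10.871 = 244.129 → 244
= RGB(34, 140, 244)


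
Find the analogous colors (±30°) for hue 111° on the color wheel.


Base hue: 111°
Left analog: (111 - 30) mod 360 = 81°
Right analog: (111 + 30) mod 360 = 141°
Analogous hues = 81° and 141°


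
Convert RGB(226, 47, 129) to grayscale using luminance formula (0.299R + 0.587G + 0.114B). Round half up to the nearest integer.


Gray = 0.299×R + 0.587×G + 0.114×B
Gray = 0.299×226 + 0.587×47 + 0.114×129
Gray = 67.574 + 27.589 + 14.706
Gray = 109.869 → round half up → 110
Gray = 110


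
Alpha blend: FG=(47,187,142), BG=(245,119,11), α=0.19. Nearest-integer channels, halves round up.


C = α×F + (1-α)×B, with 1-α = 0.81
R: 0.19×47 + 0.81×245 = 8.93 + 198.45 = 207.38 → 207
G: 0.19×187 + 0.81×119 = 35.53 + 96.39 = 131.92 → 132
B: 0.19×142 + 0.81×11 = 26.98 + 8.91 = 35.89 → 36
= RGB(207, 132, 36)


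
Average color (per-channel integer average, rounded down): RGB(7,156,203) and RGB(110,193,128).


Midpoint: each channel = ⌊(C₁+C₂)/2⌋
R: ⌊(7+110)/2⌋ = 58
G: ⌊(156+193)/2⌋ = 174
B: ⌊(203+128)/2⌋ = 165
= RGB(58, 174, 165)


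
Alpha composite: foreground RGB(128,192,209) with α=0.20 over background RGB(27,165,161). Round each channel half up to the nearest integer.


C = α×F + (1-α)×B, with 1-α = 0.80
R: 0.20×128 + 0.80×27 = 25.60 + 21.60 = 47.20 → 47
G: 0.20×192 + 0.80×165 = 38.40 + 132.00 = 170.40 → 170
B: 0.20×209 + 0.80×161 = 41.80 + 128.80 = 170.60 → 171
= RGB(47, 170, 171)


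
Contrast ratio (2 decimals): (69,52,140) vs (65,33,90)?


Linearize each sRGB channel c=v/255: c/12.92 if c ≤ 0.04045 else ((c+0.055)/1.055)^2.4
L = 0.2126×R_lin + 0.7152×G_lin + 0.0722×B_lin
Color 1 (69,52,140):
  R=69: 69/255≈0.2706 > 0.04045 → ((0.2706+0.055)/1.055)^2.4 ≈ 0.05951
  G=52: 52/255≈0.2039 > 0.04045 → ((0.2039+0.055)/1.055)^2.4 ≈ 0.03434
  B=140: 140/255≈0.5490 > 0.04045 → ((0.5490+0.055)/1.055)^2.4 ≈ 0.26225
  L1 = 0.2126×0.05951 + 0.7152×0.03434 + 0.0722×0.26225 ≈ 0.05615
Color 2 (65,33,90):
  R=65: 65/255≈0.2549 > 0.04045 → ((0.2549+0.055)/1.055)^2.4 ≈ 0.05286
  G=33: 33/255≈0.1294 > 0.04045 → ((0.1294+0.055)/1.055)^2.4 ≈ 0.01521
  B=90: 90/255≈0.3529 > 0.04045 → ((0.3529+0.055)/1.055)^2.4 ≈ 0.10224
  L2 = 0.2126×0.05286 + 0.7152×0.01521 + 0.0722×0.10224 ≈ 0.02950
Lighter = 0.05615, Darker = 0.02950
Ratio = (L_lighter + 0.05) / (L_darker + 0.05)
Ratio = (0.05615 + 0.05) / (0.02950 + 0.05) = 0.10615 / 0.07950 ≈ 1.3352
Ratio ≈ 1.34:1


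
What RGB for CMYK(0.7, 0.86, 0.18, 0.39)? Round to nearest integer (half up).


R = 255 × (1-C) × (1-K) = 255 × 0.30 × 0.61 = 46.665 → 47
G = 255 × (1-M) × (1-K) = 255 × 0.14 × 0.61 = 21.777 → 22
B = 255 × (1-Y) × (1-K) = 255 × 0.82 × 0.61 = 127.551 → 128
= RGB(47, 22, 128)


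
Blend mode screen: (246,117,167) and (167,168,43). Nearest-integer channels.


Screen: C = 255 - (255-A)×(255-B)/255, rounded to nearest integer
R: 255 - (255-246)×(255-167)/255 = 255 - 792/255 ≈ 255 - 3.106 = 251.894 → 252
G: 255 - (255-117)×(255-168)/255 = 255 - 12006/255 ≈ 255 - 47.082 = 207.918 → 208
B: 255 - (255-167)×(255-43)/255 = 255 - 18656/255 ≈ 255 - 73.161 = 181.839 → 182
= RGB(252, 208, 182)


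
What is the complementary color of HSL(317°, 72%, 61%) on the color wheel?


Complement = opposite side of color wheel = hue + 180°
H' = (317 + 180) mod 360 = 137°
S and L unchanged.
= HSL(137°, 72%, 61%)


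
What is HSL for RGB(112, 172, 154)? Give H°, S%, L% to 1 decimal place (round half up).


Normalize: R'=112/255≈0.4392, G'=172/255≈0.6745, B'=154/255≈0.6039
Max=172/255, Min=112/255, Δ=Max-Min=60/255
L = (Max+Min)/2 = (172+112)/510 = 284/510 = 0.55686… → L = 55.7%
L > 0.5 → S = Δ/(2-Max-Min) = 60/(510-172-112) = 60/226 = 0.26548… → S = 26.5%
(the 1/255 factors cancel in S and H, so raw channel differences can be used)
Max is G' → H = 60 × ((B-R)/Δ + 2) = 60 × ((154-112)/60 + 2)
  42/60 + 2 = 0.7 + 2 = 2.7
  H = 60 × 2.7 = 162° → H = 162.0°
= HSL(162.0°, 26.5%, 55.7%)


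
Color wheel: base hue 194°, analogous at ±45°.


Base hue: 194°
Left analog: (194 - 45) mod 360 = 149°
Right analog: (194 + 45) mod 360 = 239°
Analogous hues = 149° and 239°


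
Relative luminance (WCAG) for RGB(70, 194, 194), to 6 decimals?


Linearize each channel (sRGB transfer function): c = v/255; c_lin = c/12.92 if c ≤ 0.04045, else ((c+0.055)/1.055)^2.4
  R: 70/255 ≈ 0.274510 > 0.04045 → ((0.274510+0.055)/1.055)^2.4 ≈ 0.061246
  G: 194/255 ≈ 0.760784 > 0.04045 → ((0.760784+0.055)/1.055)^2.4 ≈ 0.539479
  B: 194/255 ≈ 0.760784 > 0.04045 → ((0.760784+0.055)/1.055)^2.4 ≈ 0.539479
R_lin = 0.061246, G_lin = 0.539479, B_lin = 0.539479
L = 0.2126×R + 0.7152×G + 0.0722×B
L = 0.2126×0.061246 + 0.7152×0.539479 + 0.0722×0.539479
L ≈ 0.437807


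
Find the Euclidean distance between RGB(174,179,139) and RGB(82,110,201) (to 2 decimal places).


d = √[(R₁-R₂)² + (G₁-G₂)² + (B₁-B₂)²]
d = √[(174-82)² + (179-110)² + (139-201)²]
d = √[8464 + 4761 + 3844]
d = √17069
d ≈ 130.65


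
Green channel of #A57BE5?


Color: #A57BE5
R = A5 = 165
G = 7B = 123
B = E5 = 229
Green = 123


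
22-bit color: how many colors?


Colors = 2^bits = 2^22
= 4,194,304 colors


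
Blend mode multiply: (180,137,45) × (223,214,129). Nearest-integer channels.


Multiply: C = A×B/255, rounded to nearest integer
R: 180×223/255 = 40140/255 ≈ 157.412 → 157
G: 137×214/255 = 29318/255 ≈ 114.973 → 115
B: 45×129/255 = 5805/255 ≈ 22.765 → 23
= RGB(157, 115, 23)


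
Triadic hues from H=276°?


Triadic: equally spaced at 120° intervals
H1 = 276°
H2 = (276 + 120) mod 360 = 36°
H3 = (276 + 240) mod 360 = 156°
Triadic = 276°, 36°, 156°


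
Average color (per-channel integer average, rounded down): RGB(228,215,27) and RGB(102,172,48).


Midpoint: each channel = ⌊(C₁+C₂)/2⌋
R: ⌊(228+102)/2⌋ = 165
G: ⌊(215+172)/2⌋ = 193
B: ⌊(27+48)/2⌋ = 37
= RGB(165, 193, 37)


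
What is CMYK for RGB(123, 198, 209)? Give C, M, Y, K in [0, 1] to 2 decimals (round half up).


R'=123/255≈0.4824, G'=198/255≈0.7765, B'=209/255≈0.8196
K = 1 - max(R',G',B') = 1 - 209/255 = 46/255 = 0.18039… → 0.18
(1-R'-K)/(1-K) simplifies to (max-R)/max with max = 209:
C = (209-123)/209 = 86/209 = 0.41148… → 0.41
M = (209-198)/209 = 11/209 = 0.05263… → 0.05
Y = (209-209)/209 = 0/209 = 0 → 0.00
= CMYK(0.41, 0.05, 0.00, 0.18)


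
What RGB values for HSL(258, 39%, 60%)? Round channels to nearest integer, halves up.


H=258°, S=0.39, L=0.60
C = (1-|2L-1|)×S = (1-|0.20|)×0.39 = 0.312
H' = H/60 = 258/60 ≈ 4.3000; X = C×(1-|H' mod 2 - 1|) = 0.0936
m = L - C/2 = 0.60 - 0.156 = 0.444
Sector ⌊H'⌋ = 4 → (R',G',B') = (0.0936, 0.0, 0.312)
RGB = ((R'+m)×255, (G'+m)×255, (B'+m)×255) = (137.088, 113.22, 192.78)
Round half up → RGB(137, 113, 193)


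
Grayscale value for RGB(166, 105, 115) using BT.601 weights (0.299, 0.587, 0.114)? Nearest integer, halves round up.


Gray = 0.299×R + 0.587×G + 0.114×B
Gray = 0.299×166 + 0.587×105 + 0.114×115
Gray = 49.634 + 61.635 + 13.110
Gray = 124.379 → round half up → 124
Gray = 124


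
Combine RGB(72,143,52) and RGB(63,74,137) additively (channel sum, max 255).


Additive: each channel = min(255, C₁+C₂)
R: 72+63 = 135 → 135
G: 143+74 = 217 → 217
B: 52+137 = 189 → 189
= RGB(135, 217, 189)


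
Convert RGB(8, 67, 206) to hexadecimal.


R = 8 → 08 (hex)
G = 67 → 43 (hex)
B = 206 → CE (hex)
Hex = #0843CE


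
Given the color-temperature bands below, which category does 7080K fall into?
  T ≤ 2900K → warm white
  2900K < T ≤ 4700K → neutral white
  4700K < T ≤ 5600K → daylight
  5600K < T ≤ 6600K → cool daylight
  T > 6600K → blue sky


Temperature: 7080K
7080K > 6600K → blue sky
Classification: blue sky


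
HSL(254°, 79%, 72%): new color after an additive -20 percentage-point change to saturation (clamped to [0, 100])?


Original S = 79%
Adjustment = -20 percentage points
New S = 79 + (-20) = 59
Clamp to [0, 100] → 59
= HSL(254°, 59%, 72%)


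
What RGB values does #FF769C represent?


FF → 255 (R)
76 → 118 (G)
9C → 156 (B)
= RGB(255, 118, 156)


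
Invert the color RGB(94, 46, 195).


Invert: (255-R, 255-G, 255-B)
R: 255-94 = 161
G: 255-46 = 209
B: 255-195 = 60
= RGB(161, 209, 60)


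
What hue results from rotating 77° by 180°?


New hue = (H + rotation) mod 360
New hue = (77 + 180) mod 360
= 257 mod 360
= 257°


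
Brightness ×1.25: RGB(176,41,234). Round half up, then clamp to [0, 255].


Multiply each channel by 1.25, round half up, clamp to [0, 255]
R: 176×1.25 = 220
G: 41×1.25 = 51.25 → round → 51
B: 234×1.25 = 292.5 → round → 293 → clamp → 255
= RGB(220, 51, 255)


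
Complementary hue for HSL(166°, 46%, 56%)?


Complement = opposite side of color wheel = hue + 180°
H' = (166 + 180) mod 360 = 346°
S and L unchanged.
= HSL(346°, 46%, 56%)


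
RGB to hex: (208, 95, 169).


R = 208 → D0 (hex)
G = 95 → 5F (hex)
B = 169 → A9 (hex)
Hex = #D05FA9


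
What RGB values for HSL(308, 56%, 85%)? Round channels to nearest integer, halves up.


H=308°, S=0.56, L=0.85
C = (1-|2L-1|)×S = (1-|0.70|)×0.56 = 0.168
H' = H/60 = 308/60 ≈ 5.1333; X = C×(1-|H' mod 2 - 1|) = 0.1456
m = L - C/2 = 0.85 - 0.084 = 0.766
Sector ⌊H'⌋ = 5 → (R',G',B') = (0.168, 0.0, 0.1456)
RGB = ((R'+m)×255, (G'+m)×255, (B'+m)×255) = (238.17, 195.33, 232.458)
Round half up → RGB(238, 195, 232)


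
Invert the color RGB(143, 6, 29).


Invert: (255-R, 255-G, 255-B)
R: 255-143 = 112
G: 255-6 = 249
B: 255-29 = 226
= RGB(112, 249, 226)


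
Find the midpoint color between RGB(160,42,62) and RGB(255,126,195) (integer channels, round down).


Midpoint: each channel = ⌊(C₁+C₂)/2⌋
R: ⌊(160+255)/2⌋ = 207
G: ⌊(42+126)/2⌋ = 84
B: ⌊(62+195)/2⌋ = 128
= RGB(207, 84, 128)


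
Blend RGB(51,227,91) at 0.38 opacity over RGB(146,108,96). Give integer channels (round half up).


C = α×F + (1-α)×B, with 1-α = 0.62
R: 0.38×51 + 0.62×146 = 19.38 + 90.52 = 109.90 → 110
G: 0.38×227 + 0.62×108 = 86.26 + 66.96 = 153.22 → 153
B: 0.38×91 + 0.62×96 = 34.58 + 59.52 = 94.10 → 94
= RGB(110, 153, 94)


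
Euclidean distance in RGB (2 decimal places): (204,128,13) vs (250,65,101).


d = √[(R₁-R₂)² + (G₁-G₂)² + (B₁-B₂)²]
d = √[(204-250)² + (128-65)² + (13-101)²]
d = √[2116 + 3969 + 7744]
d = √13829
d ≈ 117.60


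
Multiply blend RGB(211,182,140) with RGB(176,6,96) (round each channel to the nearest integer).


Multiply: C = A×B/255, rounded to nearest integer
R: 211×176/255 = 37136/255 ≈ 145.631 → 146
G: 182×6/255 = 1092/255 ≈ 4.282 → 4
B: 140×96/255 = 13440/255 ≈ 52.706 → 53
= RGB(146, 4, 53)


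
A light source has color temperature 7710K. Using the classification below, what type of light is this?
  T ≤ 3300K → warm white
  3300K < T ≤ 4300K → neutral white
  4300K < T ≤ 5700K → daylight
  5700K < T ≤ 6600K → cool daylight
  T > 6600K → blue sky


Temperature: 7710K
7710K > 6600K → blue sky
Classification: blue sky


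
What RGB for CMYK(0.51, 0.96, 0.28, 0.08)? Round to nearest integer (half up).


R = 255 × (1-C) × (1-K) = 255 × 0.49 × 0.92 = 114.954 → 115
G = 255 × (1-M) × (1-K) = 255 × 0.04 × 0.92 = 9.384 → 9
B = 255 × (1-Y) × (1-K) = 255 × 0.72 × 0.92 = 168.912 → 169
= RGB(115, 9, 169)


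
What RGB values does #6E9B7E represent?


6E → 110 (R)
9B → 155 (G)
7E → 126 (B)
= RGB(110, 155, 126)


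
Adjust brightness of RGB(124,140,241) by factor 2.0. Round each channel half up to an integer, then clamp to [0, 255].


Multiply each channel by 2.0, round half up, clamp to [0, 255]
R: 124×2.0 = 248
G: 140×2.0 = 280 → clamp → 255
B: 241×2.0 = 482 → clamp → 255
= RGB(248, 255, 255)


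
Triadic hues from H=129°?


Triadic: equally spaced at 120° intervals
H1 = 129°
H2 = (129 + 120) mod 360 = 249°
H3 = (129 + 240) mod 360 = 9°
Triadic = 129°, 249°, 9°


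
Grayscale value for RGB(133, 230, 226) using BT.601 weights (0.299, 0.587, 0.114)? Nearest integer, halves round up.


Gray = 0.299×R + 0.587×G + 0.114×B
Gray = 0.299×133 + 0.587×230 + 0.114×226
Gray = 39.767 + 135.010 + 25.764
Gray = 200.541 → round half up → 201
Gray = 201


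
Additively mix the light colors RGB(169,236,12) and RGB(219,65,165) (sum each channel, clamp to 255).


Additive: each channel = min(255, C₁+C₂)
R: 169+219 = 388 → 255
G: 236+65 = 301 → 255
B: 12+165 = 177 → 177
= RGB(255, 255, 177)


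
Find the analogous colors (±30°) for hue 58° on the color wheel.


Base hue: 58°
Left analog: (58 - 30) mod 360 = 28°
Right analog: (58 + 30) mod 360 = 88°
Analogous hues = 28° and 88°


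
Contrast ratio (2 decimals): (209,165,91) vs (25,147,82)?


Linearize each sRGB channel c=v/255: c/12.92 if c ≤ 0.04045 else ((c+0.055)/1.055)^2.4
L = 0.2126×R_lin + 0.7152×G_lin + 0.0722×B_lin
Color 1 (209,165,91):
  R=209: 209/255≈0.8196 > 0.04045 → ((0.8196+0.055)/1.055)^2.4 ≈ 0.63760
  G=165: 165/255≈0.6471 > 0.04045 → ((0.6471+0.055)/1.055)^2.4 ≈ 0.37626
  B=91: 91/255≈0.3569 > 0.04045 → ((0.3569+0.055)/1.055)^2.4 ≈ 0.10462
  L1 = 0.2126×0.63760 + 0.7152×0.37626 + 0.0722×0.10462 ≈ 0.41221
Color 2 (25,147,82):
  R=25: 25/255≈0.0980 > 0.04045 → ((0.0980+0.055)/1.055)^2.4 ≈ 0.00972
  G=147: 147/255≈0.5765 > 0.04045 → ((0.5765+0.055)/1.055)^2.4 ≈ 0.29177
  B=82: 82/255≈0.3216 > 0.04045 → ((0.3216+0.055)/1.055)^2.4 ≈ 0.08438
  L2 = 0.2126×0.00972 + 0.7152×0.29177 + 0.0722×0.08438 ≈ 0.21683
Lighter = 0.41221, Darker = 0.21683
Ratio = (L_lighter + 0.05) / (L_darker + 0.05)
Ratio = (0.41221 + 0.05) / (0.21683 + 0.05) = 0.46221 / 0.26683 ≈ 1.7322
Ratio ≈ 1.73:1


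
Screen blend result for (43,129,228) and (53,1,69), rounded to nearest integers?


Screen: C = 255 - (255-A)×(255-B)/255, rounded to nearest integer
R: 255 - (255-43)×(255-53)/255 = 255 - 42824/255 ≈ 255 - 167.937 = 87.063 → 87
G: 255 - (255-129)×(255-1)/255 = 255 - 32004/255 ≈ 255 - 125.506 = 129.494 → 129
B: 255 - (255-228)×(255-69)/255 = 255 - 5022/255 ≈ 255 - 19.694 = 235.306 → 235
= RGB(87, 129, 235)


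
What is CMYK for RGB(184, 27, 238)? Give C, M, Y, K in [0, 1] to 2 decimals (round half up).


R'=184/255≈0.7216, G'=27/255≈0.1059, B'=238/255≈0.9333
K = 1 - max(R',G',B') = 1 - 238/255 = 17/255 = 0.06666… → 0.07
(1-R'-K)/(1-K) simplifies to (max-R)/max with max = 238:
C = (238-184)/238 = 54/238 = 0.22689… → 0.23
M = (238-27)/238 = 211/238 = 0.88655… → 0.89
Y = (238-238)/238 = 0/238 = 0 → 0.00
= CMYK(0.23, 0.89, 0.00, 0.07)


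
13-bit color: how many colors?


Colors = 2^bits = 2^13
= 8,192 colors


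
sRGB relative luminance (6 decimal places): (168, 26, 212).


Linearize each channel (sRGB transfer function): c = v/255; c_lin = c/12.92 if c ≤ 0.04045, else ((c+0.055)/1.055)^2.4
  R: 168/255 ≈ 0.658824 > 0.04045 → ((0.658824+0.055)/1.055)^2.4 ≈ 0.391572
  G: 26/255 ≈ 0.101961 > 0.04045 → ((0.101961+0.055)/1.055)^2.4 ≈ 0.010330
  B: 212/255 ≈ 0.831373 > 0.04045 → ((0.831373+0.055)/1.055)^2.4 ≈ 0.658375
R_lin = 0.391572, G_lin = 0.010330, B_lin = 0.658375
L = 0.2126×R + 0.7152×G + 0.0722×B
L = 0.2126×0.391572 + 0.7152×0.010330 + 0.0722×0.658375
L ≈ 0.138171


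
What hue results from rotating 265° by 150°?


New hue = (H + rotation) mod 360
New hue = (265 + 150) mod 360
= 415 mod 360
= 55°


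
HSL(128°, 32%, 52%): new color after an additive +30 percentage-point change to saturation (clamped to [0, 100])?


Original S = 32%
Adjustment = +30 percentage points
New S = 32 + (30) = 62
Clamp to [0, 100] → 62
= HSL(128°, 62%, 52%)


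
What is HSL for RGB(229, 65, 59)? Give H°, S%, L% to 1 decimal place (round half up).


Normalize: R'=229/255≈0.8980, G'=65/255≈0.2549, B'=59/255≈0.2314
Max=229/255, Min=59/255, Δ=Max-Min=170/255
L = (Max+Min)/2 = (229+59)/510 = 288/510 = 0.56470… → L = 56.5%
L > 0.5 → S = Δ/(2-Max-Min) = 170/(510-229-59) = 170/222 = 0.76576… → S = 76.6%
(the 1/255 factors cancel in S and H, so raw channel differences can be used)
Max is R' → H = 60 × (((G-B)/Δ) mod 6) = 60 × (((65-59)/170) mod 6)
  6/170 = 0.0352…
  H = 60 × 0.0352… = 2.117…° → H = 2.1°
= HSL(2.1°, 76.6%, 56.5%)


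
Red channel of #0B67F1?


Color: #0B67F1
R = 0B = 11
G = 67 = 103
B = F1 = 241
Red = 11


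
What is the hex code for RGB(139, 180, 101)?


R = 139 → 8B (hex)
G = 180 → B4 (hex)
B = 101 → 65 (hex)
Hex = #8BB465


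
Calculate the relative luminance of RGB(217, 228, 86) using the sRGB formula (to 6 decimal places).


Linearize each channel (sRGB transfer function): c = v/255; c_lin = c/12.92 if c ≤ 0.04045, else ((c+0.055)/1.055)^2.4
  R: 217/255 ≈ 0.850980 > 0.04045 → ((0.850980+0.055)/1.055)^2.4 ≈ 0.693872
  G: 228/255 ≈ 0.894118 > 0.04045 → ((0.894118+0.055)/1.055)^2.4 ≈ 0.775822
  B: 86/255 ≈ 0.337255 > 0.04045 → ((0.337255+0.055)/1.055)^2.4 ≈ 0.093059
R_lin = 0.693872, G_lin = 0.775822, B_lin = 0.093059
L = 0.2126×R + 0.7152×G + 0.0722×B
L = 0.2126×0.693872 + 0.7152×0.775822 + 0.0722×0.093059
L ≈ 0.709104


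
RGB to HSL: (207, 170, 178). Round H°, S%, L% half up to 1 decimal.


Normalize: R'=207/255≈0.8118, G'=170/255≈0.6667, B'=178/255≈0.6980
Max=207/255, Min=170/255, Δ=Max-Min=37/255
L = (Max+Min)/2 = (207+170)/510 = 377/510 = 0.73921… → L = 73.9%
L > 0.5 → S = Δ/(2-Max-Min) = 37/(510-207-170) = 37/133 = 0.27819… → S = 27.8%
(the 1/255 factors cancel in S and H, so raw channel differences can be used)
Max is R' → H = 60 × (((G-B)/Δ) mod 6) = 60 × (((170-178)/37) mod 6)
  (-8)/37 = -0.2162…; negative, so add 6 → 5.7837…
  H = 60 × 5.7837… = 347.027…° → H = 347.0°
= HSL(347.0°, 27.8%, 73.9%)


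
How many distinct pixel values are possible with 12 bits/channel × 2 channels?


Total bits = 12 bits/channel × 2 channels = 24 bits
Distinct pixel values = 2^24
= 16,777,216 pixel values


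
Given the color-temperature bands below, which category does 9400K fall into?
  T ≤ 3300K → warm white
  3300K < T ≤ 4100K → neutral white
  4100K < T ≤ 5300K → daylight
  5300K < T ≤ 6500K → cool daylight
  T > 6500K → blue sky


Temperature: 9400K
9400K > 6500K → blue sky
Classification: blue sky


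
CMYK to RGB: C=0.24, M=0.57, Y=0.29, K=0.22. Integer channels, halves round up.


R = 255 × (1-C) × (1-K) = 255 × 0.76 × 0.78 = 151.164 → 151
G = 255 × (1-M) × (1-K) = 255 × 0.43 × 0.78 = 85.527 → 86
B = 255 × (1-Y) × (1-K) = 255 × 0.71 × 0.78 = 141.219 → 141
= RGB(151, 86, 141)


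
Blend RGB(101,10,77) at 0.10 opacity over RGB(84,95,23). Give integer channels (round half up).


C = α×F + (1-α)×B, with 1-α = 0.90
R: 0.10×101 + 0.90×84 = 10.10 + 75.60 = 85.70 → 86
G: 0.10×10 + 0.90×95 = 1.00 + 85.50 = 86.50 → 87
B: 0.10×77 + 0.90×23 = 7.70 + 20.70 = 28.40 → 28
= RGB(86, 87, 28)


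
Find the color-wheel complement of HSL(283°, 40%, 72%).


Complement = opposite side of color wheel = hue + 180°
H' = (283 + 180) mod 360 = 103°
S and L unchanged.
= HSL(103°, 40%, 72%)


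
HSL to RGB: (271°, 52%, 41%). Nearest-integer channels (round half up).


H=271°, S=0.52, L=0.41
C = (1-|2L-1|)×S = (1-|-0.18|)×0.52 = 0.4264
H' = H/60 = 271/60 ≈ 4.5167; X = C×(1-|H' mod 2 - 1|) ≈ 0.2203
m = L - C/2 = 0.41 - 0.2132 = 0.1968
Sector ⌊H'⌋ = 4 → (R',G',B') = (≈0.2203, 0.0, 0.4264)
RGB = ((R'+m)×255, (G'+m)×255, (B'+m)×255) = (106.3622, 50.184, 158.916)
Round half up → RGB(106, 50, 159)


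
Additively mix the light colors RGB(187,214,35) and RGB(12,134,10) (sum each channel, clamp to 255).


Additive: each channel = min(255, C₁+C₂)
R: 187+12 = 199 → 199
G: 214+134 = 348 → 255
B: 35+10 = 45 → 45
= RGB(199, 255, 45)


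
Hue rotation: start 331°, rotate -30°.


New hue = (H + rotation) mod 360
New hue = (331 -30) mod 360
= 301 mod 360
= 301°


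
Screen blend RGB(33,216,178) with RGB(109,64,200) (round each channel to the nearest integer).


Screen: C = 255 - (255-A)×(255-B)/255, rounded to nearest integer
R: 255 - (255-33)×(255-109)/255 = 255 - 32412/255 ≈ 255 - 127.106 = 127.894 → 128
G: 255 - (255-216)×(255-64)/255 = 255 - 7449/255 ≈ 255 - 29.212 = 225.788 → 226
B: 255 - (255-178)×(255-200)/255 = 255 - 4235/255 ≈ 255 - 16.608 = 238.392 → 238
= RGB(128, 226, 238)


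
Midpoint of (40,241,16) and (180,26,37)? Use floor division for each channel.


Midpoint: each channel = ⌊(C₁+C₂)/2⌋
R: ⌊(40+180)/2⌋ = 110
G: ⌊(241+26)/2⌋ = 133
B: ⌊(16+37)/2⌋ = 26
= RGB(110, 133, 26)


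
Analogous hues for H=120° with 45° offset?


Base hue: 120°
Left analog: (120 - 45) mod 360 = 75°
Right analog: (120 + 45) mod 360 = 165°
Analogous hues = 75° and 165°


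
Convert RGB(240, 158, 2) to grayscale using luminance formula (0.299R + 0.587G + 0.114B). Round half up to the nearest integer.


Gray = 0.299×R + 0.587×G + 0.114×B
Gray = 0.299×240 + 0.587×158 + 0.114×2
Gray = 71.760 + 92.746 + 0.228
Gray = 164.734 → round half up → 165
Gray = 165


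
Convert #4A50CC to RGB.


4A → 74 (R)
50 → 80 (G)
CC → 204 (B)
= RGB(74, 80, 204)


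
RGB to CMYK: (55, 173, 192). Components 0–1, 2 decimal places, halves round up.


R'=55/255≈0.2157, G'=173/255≈0.6784, B'=192/255≈0.7529
K = 1 - max(R',G',B') = 1 - 192/255 = 63/255 = 0.24705… → 0.25
(1-R'-K)/(1-K) simplifies to (max-R)/max with max = 192:
C = (192-55)/192 = 137/192 = 0.71354… → 0.71
M = (192-173)/192 = 19/192 = 0.09895… → 0.10
Y = (192-192)/192 = 0/192 = 0 → 0.00
= CMYK(0.71, 0.10, 0.00, 0.25)


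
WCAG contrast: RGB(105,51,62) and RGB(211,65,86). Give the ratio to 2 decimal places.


Linearize each sRGB channel c=v/255: c/12.92 if c ≤ 0.04045 else ((c+0.055)/1.055)^2.4
L = 0.2126×R_lin + 0.7152×G_lin + 0.0722×B_lin
Color 1 (105,51,62):
  R=105: 105/255≈0.4118 > 0.04045 → ((0.4118+0.055)/1.055)^2.4 ≈ 0.14126
  G=51: 51/255≈0.2000 > 0.04045 → ((0.2000+0.055)/1.055)^2.4 ≈ 0.03310
  B=62: 62/255≈0.2431 > 0.04045 → ((0.2431+0.055)/1.055)^2.4 ≈ 0.04817
  L1 = 0.2126×0.14126 + 0.7152×0.03310 + 0.0722×0.04817 ≈ 0.05719
Color 2 (211,65,86):
  R=211: 211/255≈0.8275 > 0.04045 → ((0.8275+0.055)/1.055)^2.4 ≈ 0.65141
  G=65: 65/255≈0.2549 > 0.04045 → ((0.2549+0.055)/1.055)^2.4 ≈ 0.05286
  B=86: 86/255≈0.3373 > 0.04045 → ((0.3373+0.055)/1.055)^2.4 ≈ 0.09306
  L2 = 0.2126×0.65141 + 0.7152×0.05286 + 0.0722×0.09306 ≈ 0.18301
Lighter = 0.18301, Darker = 0.05719
Ratio = (L_lighter + 0.05) / (L_darker + 0.05)
Ratio = (0.18301 + 0.05) / (0.05719 + 0.05) = 0.23301 / 0.10719 ≈ 2.1739
Ratio ≈ 2.17:1


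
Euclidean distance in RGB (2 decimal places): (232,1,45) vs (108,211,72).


d = √[(R₁-R₂)² + (G₁-G₂)² + (B₁-B₂)²]
d = √[(232-108)² + (1-211)² + (45-72)²]
d = √[15376 + 44100 + 729]
d = √60205
d ≈ 245.37


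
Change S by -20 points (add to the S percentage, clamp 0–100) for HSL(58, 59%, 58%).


Original S = 59%
Adjustment = -20 percentage points
New S = 59 + (-20) = 39
Clamp to [0, 100] → 39
= HSL(58°, 39%, 58%)


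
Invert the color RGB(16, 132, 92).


Invert: (255-R, 255-G, 255-B)
R: 255-16 = 239
G: 255-132 = 123
B: 255-92 = 163
= RGB(239, 123, 163)


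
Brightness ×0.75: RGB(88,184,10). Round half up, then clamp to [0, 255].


Multiply each channel by 0.75, round half up, clamp to [0, 255]
R: 88×0.75 = 66
G: 184×0.75 = 138
B: 10×0.75 = 7.5 → round → 8
= RGB(66, 138, 8)


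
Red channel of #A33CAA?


Color: #A33CAA
R = A3 = 163
G = 3C = 60
B = AA = 170
Red = 163


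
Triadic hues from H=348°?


Triadic: equally spaced at 120° intervals
H1 = 348°
H2 = (348 + 120) mod 360 = 108°
H3 = (348 + 240) mod 360 = 228°
Triadic = 348°, 108°, 228°


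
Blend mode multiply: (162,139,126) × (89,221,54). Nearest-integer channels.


Multiply: C = A×B/255, rounded to nearest integer
R: 162×89/255 = 14418/255 ≈ 56.541 → 57
G: 139×221/255 = 30719/255 ≈ 120.467 → 120
B: 126×54/255 = 6804/255 ≈ 26.682 → 27
= RGB(57, 120, 27)


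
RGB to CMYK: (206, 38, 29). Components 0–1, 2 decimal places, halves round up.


R'=206/255≈0.8078, G'=38/255≈0.1490, B'=29/255≈0.1137
K = 1 - max(R',G',B') = 1 - 206/255 = 49/255 = 0.19215… → 0.19
(1-R'-K)/(1-K) simplifies to (max-R)/max with max = 206:
C = (206-206)/206 = 0/206 = 0 → 0.00
M = (206-38)/206 = 168/206 = 0.81553… → 0.82
Y = (206-29)/206 = 177/206 = 0.85922… → 0.86
= CMYK(0.00, 0.82, 0.86, 0.19)


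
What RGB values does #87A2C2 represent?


87 → 135 (R)
A2 → 162 (G)
C2 → 194 (B)
= RGB(135, 162, 194)


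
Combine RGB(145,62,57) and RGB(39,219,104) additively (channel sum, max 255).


Additive: each channel = min(255, C₁+C₂)
R: 145+39 = 184 → 184
G: 62+219 = 281 → 255
B: 57+104 = 161 → 161
= RGB(184, 255, 161)


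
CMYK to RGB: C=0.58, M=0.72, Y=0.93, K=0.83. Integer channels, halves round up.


R = 255 × (1-C) × (1-K) = 255 × 0.42 × 0.17 = 18.207 → 18
G = 255 × (1-M) × (1-K) = 255 × 0.28 × 0.17 = 12.138 → 12
B = 255 × (1-Y) × (1-K) = 255 × 0.07 × 0.17 = 3.0345 → 3
= RGB(18, 12, 3)


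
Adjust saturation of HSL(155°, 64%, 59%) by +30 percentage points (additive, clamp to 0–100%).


Original S = 64%
Adjustment = +30 percentage points
New S = 64 + (30) = 94
Clamp to [0, 100] → 94
= HSL(155°, 94%, 59%)


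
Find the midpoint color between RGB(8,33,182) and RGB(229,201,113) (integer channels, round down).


Midpoint: each channel = ⌊(C₁+C₂)/2⌋
R: ⌊(8+229)/2⌋ = 118
G: ⌊(33+201)/2⌋ = 117
B: ⌊(182+113)/2⌋ = 147
= RGB(118, 117, 147)


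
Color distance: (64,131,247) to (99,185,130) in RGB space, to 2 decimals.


d = √[(R₁-R₂)² + (G₁-G₂)² + (B₁-B₂)²]
d = √[(64-99)² + (131-185)² + (247-130)²]
d = √[1225 + 2916 + 13689]
d = √17830
d ≈ 133.53


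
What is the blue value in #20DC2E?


Color: #20DC2E
R = 20 = 32
G = DC = 220
B = 2E = 46
Blue = 46


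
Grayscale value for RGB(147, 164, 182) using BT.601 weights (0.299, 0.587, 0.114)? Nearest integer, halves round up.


Gray = 0.299×R + 0.587×G + 0.114×B
Gray = 0.299×147 + 0.587×164 + 0.114×182
Gray = 43.953 + 96.268 + 20.748
Gray = 160.969 → round half up → 161
Gray = 161


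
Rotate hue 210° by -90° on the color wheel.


New hue = (H + rotation) mod 360
New hue = (210 -90) mod 360
= 120 mod 360
= 120°


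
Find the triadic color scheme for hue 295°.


Triadic: equally spaced at 120° intervals
H1 = 295°
H2 = (295 + 120) mod 360 = 55°
H3 = (295 + 240) mod 360 = 175°
Triadic = 295°, 55°, 175°


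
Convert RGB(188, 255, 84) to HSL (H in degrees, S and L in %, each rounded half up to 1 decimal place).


Normalize: R'=188/255≈0.7373, G'=255/255≈1.0000, B'=84/255≈0.3294
Max=255/255, Min=84/255, Δ=Max-Min=171/255
L = (Max+Min)/2 = (255+84)/510 = 339/510 = 0.66470… → L = 66.5%
L > 0.5 → S = Δ/(2-Max-Min) = 171/(510-255-84) = 171/171 = 1 → S = 100.0%
(the 1/255 factors cancel in S and H, so raw channel differences can be used)
Max is G' → H = 60 × ((B-R)/Δ + 2) = 60 × ((84-188)/171 + 2)
  -104/171 + 2 = -0.6081… + 2 = 1.3918…
  H = 60 × 1.3918… = 83.508…° → H = 83.5°
= HSL(83.5°, 100.0%, 66.5%)


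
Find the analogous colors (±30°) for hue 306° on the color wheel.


Base hue: 306°
Left analog: (306 - 30) mod 360 = 276°
Right analog: (306 + 30) mod 360 = 336°
Analogous hues = 276° and 336°


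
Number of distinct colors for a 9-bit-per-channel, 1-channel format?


Total bits = 9 bits/channel × 1 channels = 9 bits
Distinct colors = 2^9
= 512 colors


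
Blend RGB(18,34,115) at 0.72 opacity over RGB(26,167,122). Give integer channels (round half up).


C = α×F + (1-α)×B, with 1-α = 0.28
R: 0.72×18 + 0.28×26 = 12.96 + 7.28 = 20.24 → 20
G: 0.72×34 + 0.28×167 = 24.48 + 46.76 = 71.24 → 71
B: 0.72×115 + 0.28×122 = 82.80 + 34.16 = 116.96 → 117
= RGB(20, 71, 117)


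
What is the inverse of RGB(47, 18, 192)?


Invert: (255-R, 255-G, 255-B)
R: 255-47 = 208
G: 255-18 = 237
B: 255-192 = 63
= RGB(208, 237, 63)


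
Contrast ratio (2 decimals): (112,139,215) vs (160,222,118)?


Linearize each sRGB channel c=v/255: c/12.92 if c ≤ 0.04045 else ((c+0.055)/1.055)^2.4
L = 0.2126×R_lin + 0.7152×G_lin + 0.0722×B_lin
Color 1 (112,139,215):
  R=112: 112/255≈0.4392 > 0.04045 → ((0.4392+0.055)/1.055)^2.4 ≈ 0.16203
  G=139: 139/255≈0.5451 > 0.04045 → ((0.5451+0.055)/1.055)^2.4 ≈ 0.25818
  B=215: 215/255≈0.8431 > 0.04045 → ((0.8431+0.055)/1.055)^2.4 ≈ 0.67954
  L1 = 0.2126×0.16203 + 0.7152×0.25818 + 0.0722×0.67954 ≈ 0.26816
Color 2 (160,222,118):
  R=160: 160/255≈0.6275 > 0.04045 → ((0.6275+0.055)/1.055)^2.4 ≈ 0.35153
  G=222: 222/255≈0.8706 > 0.04045 → ((0.8706+0.055)/1.055)^2.4 ≈ 0.73046
  B=118: 118/255≈0.4627 > 0.04045 → ((0.4627+0.055)/1.055)^2.4 ≈ 0.18116
  L2 = 0.2126×0.35153 + 0.7152×0.73046 + 0.0722×0.18116 ≈ 0.61024
Lighter = 0.61024, Darker = 0.26816
Ratio = (L_lighter + 0.05) / (L_darker + 0.05)
Ratio = (0.61024 + 0.05) / (0.26816 + 0.05) = 0.66024 / 0.31816 ≈ 2.0752
Ratio ≈ 2.08:1
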